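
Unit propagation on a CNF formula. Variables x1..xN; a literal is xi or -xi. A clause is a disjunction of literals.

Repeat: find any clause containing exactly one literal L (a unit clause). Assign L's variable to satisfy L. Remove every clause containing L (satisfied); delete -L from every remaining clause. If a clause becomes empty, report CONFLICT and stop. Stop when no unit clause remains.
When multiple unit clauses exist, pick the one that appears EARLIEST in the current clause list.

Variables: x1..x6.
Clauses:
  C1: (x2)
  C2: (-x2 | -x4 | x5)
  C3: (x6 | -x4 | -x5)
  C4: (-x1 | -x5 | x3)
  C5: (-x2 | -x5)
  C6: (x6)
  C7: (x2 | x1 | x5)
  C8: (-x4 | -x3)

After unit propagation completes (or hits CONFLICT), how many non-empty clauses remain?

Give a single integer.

unit clause [2] forces x2=T; simplify:
  drop -2 from [-2, -4, 5] -> [-4, 5]
  drop -2 from [-2, -5] -> [-5]
  satisfied 2 clause(s); 6 remain; assigned so far: [2]
unit clause [-5] forces x5=F; simplify:
  drop 5 from [-4, 5] -> [-4]
  satisfied 3 clause(s); 3 remain; assigned so far: [2, 5]
unit clause [-4] forces x4=F; simplify:
  satisfied 2 clause(s); 1 remain; assigned so far: [2, 4, 5]
unit clause [6] forces x6=T; simplify:
  satisfied 1 clause(s); 0 remain; assigned so far: [2, 4, 5, 6]

Answer: 0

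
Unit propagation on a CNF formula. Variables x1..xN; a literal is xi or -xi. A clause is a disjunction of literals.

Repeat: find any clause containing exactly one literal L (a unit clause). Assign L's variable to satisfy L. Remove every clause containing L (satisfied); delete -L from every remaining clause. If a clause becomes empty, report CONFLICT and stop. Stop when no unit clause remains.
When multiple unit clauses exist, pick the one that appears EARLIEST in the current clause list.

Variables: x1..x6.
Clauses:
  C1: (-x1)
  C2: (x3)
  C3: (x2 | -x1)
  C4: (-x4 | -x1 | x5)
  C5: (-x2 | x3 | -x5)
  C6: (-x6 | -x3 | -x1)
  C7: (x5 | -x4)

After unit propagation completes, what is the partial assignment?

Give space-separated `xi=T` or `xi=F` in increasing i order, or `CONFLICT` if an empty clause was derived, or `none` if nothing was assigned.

unit clause [-1] forces x1=F; simplify:
  satisfied 4 clause(s); 3 remain; assigned so far: [1]
unit clause [3] forces x3=T; simplify:
  satisfied 2 clause(s); 1 remain; assigned so far: [1, 3]

Answer: x1=F x3=T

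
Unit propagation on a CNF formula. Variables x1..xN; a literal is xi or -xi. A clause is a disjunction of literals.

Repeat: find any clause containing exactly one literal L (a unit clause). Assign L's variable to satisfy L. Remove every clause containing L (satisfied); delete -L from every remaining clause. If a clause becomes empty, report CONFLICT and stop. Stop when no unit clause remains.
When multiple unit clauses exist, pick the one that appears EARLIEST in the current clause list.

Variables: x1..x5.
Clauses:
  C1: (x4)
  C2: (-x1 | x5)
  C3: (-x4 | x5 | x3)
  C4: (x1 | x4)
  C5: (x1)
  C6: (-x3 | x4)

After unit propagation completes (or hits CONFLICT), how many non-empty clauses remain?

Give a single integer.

unit clause [4] forces x4=T; simplify:
  drop -4 from [-4, 5, 3] -> [5, 3]
  satisfied 3 clause(s); 3 remain; assigned so far: [4]
unit clause [1] forces x1=T; simplify:
  drop -1 from [-1, 5] -> [5]
  satisfied 1 clause(s); 2 remain; assigned so far: [1, 4]
unit clause [5] forces x5=T; simplify:
  satisfied 2 clause(s); 0 remain; assigned so far: [1, 4, 5]

Answer: 0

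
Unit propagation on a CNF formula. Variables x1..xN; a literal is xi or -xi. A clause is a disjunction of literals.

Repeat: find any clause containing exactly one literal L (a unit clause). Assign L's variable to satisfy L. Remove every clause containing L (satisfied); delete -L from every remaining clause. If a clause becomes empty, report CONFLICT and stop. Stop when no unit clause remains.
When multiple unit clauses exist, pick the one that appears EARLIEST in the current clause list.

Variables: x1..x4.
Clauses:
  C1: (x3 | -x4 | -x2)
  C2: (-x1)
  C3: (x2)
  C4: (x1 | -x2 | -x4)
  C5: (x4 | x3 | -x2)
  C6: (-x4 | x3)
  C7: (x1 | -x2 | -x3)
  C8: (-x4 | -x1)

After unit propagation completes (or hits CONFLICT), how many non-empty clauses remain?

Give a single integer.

Answer: 0

Derivation:
unit clause [-1] forces x1=F; simplify:
  drop 1 from [1, -2, -4] -> [-2, -4]
  drop 1 from [1, -2, -3] -> [-2, -3]
  satisfied 2 clause(s); 6 remain; assigned so far: [1]
unit clause [2] forces x2=T; simplify:
  drop -2 from [3, -4, -2] -> [3, -4]
  drop -2 from [-2, -4] -> [-4]
  drop -2 from [4, 3, -2] -> [4, 3]
  drop -2 from [-2, -3] -> [-3]
  satisfied 1 clause(s); 5 remain; assigned so far: [1, 2]
unit clause [-4] forces x4=F; simplify:
  drop 4 from [4, 3] -> [3]
  satisfied 3 clause(s); 2 remain; assigned so far: [1, 2, 4]
unit clause [3] forces x3=T; simplify:
  drop -3 from [-3] -> [] (empty!)
  satisfied 1 clause(s); 1 remain; assigned so far: [1, 2, 3, 4]
CONFLICT (empty clause)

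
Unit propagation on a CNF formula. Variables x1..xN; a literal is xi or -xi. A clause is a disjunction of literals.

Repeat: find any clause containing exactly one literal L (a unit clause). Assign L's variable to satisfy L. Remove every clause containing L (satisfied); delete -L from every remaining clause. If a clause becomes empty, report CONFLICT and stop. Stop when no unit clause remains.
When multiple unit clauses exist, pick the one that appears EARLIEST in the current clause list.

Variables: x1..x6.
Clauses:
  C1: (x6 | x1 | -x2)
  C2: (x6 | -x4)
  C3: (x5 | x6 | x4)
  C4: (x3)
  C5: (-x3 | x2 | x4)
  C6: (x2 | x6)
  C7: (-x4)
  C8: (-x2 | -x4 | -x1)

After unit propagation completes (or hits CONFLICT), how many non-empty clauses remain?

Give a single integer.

Answer: 2

Derivation:
unit clause [3] forces x3=T; simplify:
  drop -3 from [-3, 2, 4] -> [2, 4]
  satisfied 1 clause(s); 7 remain; assigned so far: [3]
unit clause [-4] forces x4=F; simplify:
  drop 4 from [5, 6, 4] -> [5, 6]
  drop 4 from [2, 4] -> [2]
  satisfied 3 clause(s); 4 remain; assigned so far: [3, 4]
unit clause [2] forces x2=T; simplify:
  drop -2 from [6, 1, -2] -> [6, 1]
  satisfied 2 clause(s); 2 remain; assigned so far: [2, 3, 4]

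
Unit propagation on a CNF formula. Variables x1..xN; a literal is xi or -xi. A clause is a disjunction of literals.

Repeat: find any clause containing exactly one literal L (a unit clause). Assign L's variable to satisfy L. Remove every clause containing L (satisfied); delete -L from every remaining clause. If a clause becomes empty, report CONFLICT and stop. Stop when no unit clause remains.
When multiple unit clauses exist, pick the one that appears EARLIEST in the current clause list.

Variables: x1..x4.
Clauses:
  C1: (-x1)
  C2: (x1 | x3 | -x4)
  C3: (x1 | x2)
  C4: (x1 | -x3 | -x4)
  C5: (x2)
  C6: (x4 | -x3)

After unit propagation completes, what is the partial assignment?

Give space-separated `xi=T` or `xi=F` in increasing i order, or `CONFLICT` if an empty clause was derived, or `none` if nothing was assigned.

unit clause [-1] forces x1=F; simplify:
  drop 1 from [1, 3, -4] -> [3, -4]
  drop 1 from [1, 2] -> [2]
  drop 1 from [1, -3, -4] -> [-3, -4]
  satisfied 1 clause(s); 5 remain; assigned so far: [1]
unit clause [2] forces x2=T; simplify:
  satisfied 2 clause(s); 3 remain; assigned so far: [1, 2]

Answer: x1=F x2=T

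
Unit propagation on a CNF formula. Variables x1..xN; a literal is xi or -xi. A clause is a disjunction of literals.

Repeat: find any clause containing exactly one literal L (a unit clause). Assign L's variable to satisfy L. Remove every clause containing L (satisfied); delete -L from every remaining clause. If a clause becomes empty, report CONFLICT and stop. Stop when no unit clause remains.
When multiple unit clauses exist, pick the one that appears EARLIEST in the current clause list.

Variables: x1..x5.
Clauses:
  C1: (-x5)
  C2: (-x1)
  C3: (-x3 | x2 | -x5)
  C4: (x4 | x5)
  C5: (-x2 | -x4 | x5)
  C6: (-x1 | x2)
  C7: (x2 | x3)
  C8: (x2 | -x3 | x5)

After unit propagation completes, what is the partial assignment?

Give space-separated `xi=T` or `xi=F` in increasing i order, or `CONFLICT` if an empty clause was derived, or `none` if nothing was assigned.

Answer: CONFLICT

Derivation:
unit clause [-5] forces x5=F; simplify:
  drop 5 from [4, 5] -> [4]
  drop 5 from [-2, -4, 5] -> [-2, -4]
  drop 5 from [2, -3, 5] -> [2, -3]
  satisfied 2 clause(s); 6 remain; assigned so far: [5]
unit clause [-1] forces x1=F; simplify:
  satisfied 2 clause(s); 4 remain; assigned so far: [1, 5]
unit clause [4] forces x4=T; simplify:
  drop -4 from [-2, -4] -> [-2]
  satisfied 1 clause(s); 3 remain; assigned so far: [1, 4, 5]
unit clause [-2] forces x2=F; simplify:
  drop 2 from [2, 3] -> [3]
  drop 2 from [2, -3] -> [-3]
  satisfied 1 clause(s); 2 remain; assigned so far: [1, 2, 4, 5]
unit clause [3] forces x3=T; simplify:
  drop -3 from [-3] -> [] (empty!)
  satisfied 1 clause(s); 1 remain; assigned so far: [1, 2, 3, 4, 5]
CONFLICT (empty clause)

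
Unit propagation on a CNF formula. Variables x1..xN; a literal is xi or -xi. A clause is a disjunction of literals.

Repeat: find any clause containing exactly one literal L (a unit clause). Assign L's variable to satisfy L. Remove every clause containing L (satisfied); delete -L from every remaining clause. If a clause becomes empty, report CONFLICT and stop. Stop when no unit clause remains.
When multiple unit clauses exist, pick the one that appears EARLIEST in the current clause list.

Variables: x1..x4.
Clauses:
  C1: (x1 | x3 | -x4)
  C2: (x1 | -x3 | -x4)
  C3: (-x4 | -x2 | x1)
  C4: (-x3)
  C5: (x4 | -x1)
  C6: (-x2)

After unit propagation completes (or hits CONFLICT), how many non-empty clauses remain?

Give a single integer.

Answer: 2

Derivation:
unit clause [-3] forces x3=F; simplify:
  drop 3 from [1, 3, -4] -> [1, -4]
  satisfied 2 clause(s); 4 remain; assigned so far: [3]
unit clause [-2] forces x2=F; simplify:
  satisfied 2 clause(s); 2 remain; assigned so far: [2, 3]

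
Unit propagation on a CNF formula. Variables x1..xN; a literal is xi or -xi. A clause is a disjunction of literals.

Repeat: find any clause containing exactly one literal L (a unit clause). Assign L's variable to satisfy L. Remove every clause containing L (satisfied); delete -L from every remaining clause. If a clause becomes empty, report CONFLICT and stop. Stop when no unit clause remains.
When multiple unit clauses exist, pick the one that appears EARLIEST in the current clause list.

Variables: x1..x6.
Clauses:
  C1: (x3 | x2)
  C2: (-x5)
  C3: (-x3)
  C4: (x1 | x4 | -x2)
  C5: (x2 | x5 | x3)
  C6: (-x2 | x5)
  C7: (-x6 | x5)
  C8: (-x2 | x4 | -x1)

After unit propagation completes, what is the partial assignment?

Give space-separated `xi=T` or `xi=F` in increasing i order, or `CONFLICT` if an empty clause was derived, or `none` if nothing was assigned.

Answer: CONFLICT

Derivation:
unit clause [-5] forces x5=F; simplify:
  drop 5 from [2, 5, 3] -> [2, 3]
  drop 5 from [-2, 5] -> [-2]
  drop 5 from [-6, 5] -> [-6]
  satisfied 1 clause(s); 7 remain; assigned so far: [5]
unit clause [-3] forces x3=F; simplify:
  drop 3 from [3, 2] -> [2]
  drop 3 from [2, 3] -> [2]
  satisfied 1 clause(s); 6 remain; assigned so far: [3, 5]
unit clause [2] forces x2=T; simplify:
  drop -2 from [1, 4, -2] -> [1, 4]
  drop -2 from [-2] -> [] (empty!)
  drop -2 from [-2, 4, -1] -> [4, -1]
  satisfied 2 clause(s); 4 remain; assigned so far: [2, 3, 5]
CONFLICT (empty clause)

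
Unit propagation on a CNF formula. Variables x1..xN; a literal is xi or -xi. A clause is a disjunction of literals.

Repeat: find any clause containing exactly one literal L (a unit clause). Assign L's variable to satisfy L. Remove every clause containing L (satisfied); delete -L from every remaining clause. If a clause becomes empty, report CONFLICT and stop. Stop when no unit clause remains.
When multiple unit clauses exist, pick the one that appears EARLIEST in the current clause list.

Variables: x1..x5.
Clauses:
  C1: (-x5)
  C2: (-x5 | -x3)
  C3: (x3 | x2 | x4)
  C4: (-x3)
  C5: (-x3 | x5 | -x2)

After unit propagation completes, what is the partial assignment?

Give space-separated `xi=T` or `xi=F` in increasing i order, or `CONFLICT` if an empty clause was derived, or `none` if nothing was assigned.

unit clause [-5] forces x5=F; simplify:
  drop 5 from [-3, 5, -2] -> [-3, -2]
  satisfied 2 clause(s); 3 remain; assigned so far: [5]
unit clause [-3] forces x3=F; simplify:
  drop 3 from [3, 2, 4] -> [2, 4]
  satisfied 2 clause(s); 1 remain; assigned so far: [3, 5]

Answer: x3=F x5=F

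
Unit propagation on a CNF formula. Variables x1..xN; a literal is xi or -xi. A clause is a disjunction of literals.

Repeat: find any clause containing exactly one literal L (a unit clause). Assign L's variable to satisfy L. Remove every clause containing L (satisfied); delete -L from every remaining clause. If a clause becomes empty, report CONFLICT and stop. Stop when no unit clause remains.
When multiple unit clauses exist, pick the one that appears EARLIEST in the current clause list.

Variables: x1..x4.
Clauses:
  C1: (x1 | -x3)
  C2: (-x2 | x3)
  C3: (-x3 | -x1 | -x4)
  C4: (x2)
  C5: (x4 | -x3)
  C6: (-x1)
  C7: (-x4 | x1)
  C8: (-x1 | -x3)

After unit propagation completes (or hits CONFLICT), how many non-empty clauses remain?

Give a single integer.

unit clause [2] forces x2=T; simplify:
  drop -2 from [-2, 3] -> [3]
  satisfied 1 clause(s); 7 remain; assigned so far: [2]
unit clause [3] forces x3=T; simplify:
  drop -3 from [1, -3] -> [1]
  drop -3 from [-3, -1, -4] -> [-1, -4]
  drop -3 from [4, -3] -> [4]
  drop -3 from [-1, -3] -> [-1]
  satisfied 1 clause(s); 6 remain; assigned so far: [2, 3]
unit clause [1] forces x1=T; simplify:
  drop -1 from [-1, -4] -> [-4]
  drop -1 from [-1] -> [] (empty!)
  drop -1 from [-1] -> [] (empty!)
  satisfied 2 clause(s); 4 remain; assigned so far: [1, 2, 3]
CONFLICT (empty clause)

Answer: 2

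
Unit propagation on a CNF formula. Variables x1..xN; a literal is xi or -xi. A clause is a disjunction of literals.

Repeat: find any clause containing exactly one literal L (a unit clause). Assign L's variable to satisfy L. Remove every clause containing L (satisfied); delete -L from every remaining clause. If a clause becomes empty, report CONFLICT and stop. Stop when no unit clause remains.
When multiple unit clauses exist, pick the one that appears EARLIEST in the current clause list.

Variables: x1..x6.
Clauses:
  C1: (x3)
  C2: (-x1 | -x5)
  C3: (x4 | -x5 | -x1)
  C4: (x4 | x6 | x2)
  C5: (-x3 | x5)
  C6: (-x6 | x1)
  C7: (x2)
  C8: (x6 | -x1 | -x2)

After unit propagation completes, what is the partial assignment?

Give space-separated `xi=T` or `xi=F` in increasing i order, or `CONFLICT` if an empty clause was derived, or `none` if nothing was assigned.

Answer: x1=F x2=T x3=T x5=T x6=F

Derivation:
unit clause [3] forces x3=T; simplify:
  drop -3 from [-3, 5] -> [5]
  satisfied 1 clause(s); 7 remain; assigned so far: [3]
unit clause [5] forces x5=T; simplify:
  drop -5 from [-1, -5] -> [-1]
  drop -5 from [4, -5, -1] -> [4, -1]
  satisfied 1 clause(s); 6 remain; assigned so far: [3, 5]
unit clause [-1] forces x1=F; simplify:
  drop 1 from [-6, 1] -> [-6]
  satisfied 3 clause(s); 3 remain; assigned so far: [1, 3, 5]
unit clause [-6] forces x6=F; simplify:
  drop 6 from [4, 6, 2] -> [4, 2]
  satisfied 1 clause(s); 2 remain; assigned so far: [1, 3, 5, 6]
unit clause [2] forces x2=T; simplify:
  satisfied 2 clause(s); 0 remain; assigned so far: [1, 2, 3, 5, 6]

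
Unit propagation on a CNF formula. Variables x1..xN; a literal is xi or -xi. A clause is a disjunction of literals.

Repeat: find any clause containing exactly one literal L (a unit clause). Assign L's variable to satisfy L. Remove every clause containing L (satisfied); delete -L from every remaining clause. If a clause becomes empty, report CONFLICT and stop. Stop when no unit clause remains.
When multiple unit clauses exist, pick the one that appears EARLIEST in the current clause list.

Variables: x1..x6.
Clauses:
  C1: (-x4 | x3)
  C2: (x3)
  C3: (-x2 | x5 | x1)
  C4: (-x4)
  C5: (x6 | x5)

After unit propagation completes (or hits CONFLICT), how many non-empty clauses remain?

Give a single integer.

unit clause [3] forces x3=T; simplify:
  satisfied 2 clause(s); 3 remain; assigned so far: [3]
unit clause [-4] forces x4=F; simplify:
  satisfied 1 clause(s); 2 remain; assigned so far: [3, 4]

Answer: 2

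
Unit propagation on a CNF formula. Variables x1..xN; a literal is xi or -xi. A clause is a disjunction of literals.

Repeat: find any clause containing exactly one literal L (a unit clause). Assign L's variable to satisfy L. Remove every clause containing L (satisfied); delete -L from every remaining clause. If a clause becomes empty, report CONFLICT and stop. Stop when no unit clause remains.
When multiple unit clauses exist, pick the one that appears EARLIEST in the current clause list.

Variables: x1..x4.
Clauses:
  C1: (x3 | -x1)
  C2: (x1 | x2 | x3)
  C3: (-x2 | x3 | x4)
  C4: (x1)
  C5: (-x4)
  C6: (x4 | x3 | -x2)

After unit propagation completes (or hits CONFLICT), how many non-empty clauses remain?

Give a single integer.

Answer: 0

Derivation:
unit clause [1] forces x1=T; simplify:
  drop -1 from [3, -1] -> [3]
  satisfied 2 clause(s); 4 remain; assigned so far: [1]
unit clause [3] forces x3=T; simplify:
  satisfied 3 clause(s); 1 remain; assigned so far: [1, 3]
unit clause [-4] forces x4=F; simplify:
  satisfied 1 clause(s); 0 remain; assigned so far: [1, 3, 4]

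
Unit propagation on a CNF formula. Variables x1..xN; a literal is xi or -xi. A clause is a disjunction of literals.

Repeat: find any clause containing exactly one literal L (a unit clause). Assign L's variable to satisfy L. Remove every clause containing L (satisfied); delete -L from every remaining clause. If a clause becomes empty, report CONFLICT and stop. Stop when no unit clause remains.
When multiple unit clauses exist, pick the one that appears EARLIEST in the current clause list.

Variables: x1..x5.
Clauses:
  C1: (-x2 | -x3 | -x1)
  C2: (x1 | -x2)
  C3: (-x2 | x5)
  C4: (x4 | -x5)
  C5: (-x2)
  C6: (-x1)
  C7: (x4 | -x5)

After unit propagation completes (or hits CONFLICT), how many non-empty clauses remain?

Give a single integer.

unit clause [-2] forces x2=F; simplify:
  satisfied 4 clause(s); 3 remain; assigned so far: [2]
unit clause [-1] forces x1=F; simplify:
  satisfied 1 clause(s); 2 remain; assigned so far: [1, 2]

Answer: 2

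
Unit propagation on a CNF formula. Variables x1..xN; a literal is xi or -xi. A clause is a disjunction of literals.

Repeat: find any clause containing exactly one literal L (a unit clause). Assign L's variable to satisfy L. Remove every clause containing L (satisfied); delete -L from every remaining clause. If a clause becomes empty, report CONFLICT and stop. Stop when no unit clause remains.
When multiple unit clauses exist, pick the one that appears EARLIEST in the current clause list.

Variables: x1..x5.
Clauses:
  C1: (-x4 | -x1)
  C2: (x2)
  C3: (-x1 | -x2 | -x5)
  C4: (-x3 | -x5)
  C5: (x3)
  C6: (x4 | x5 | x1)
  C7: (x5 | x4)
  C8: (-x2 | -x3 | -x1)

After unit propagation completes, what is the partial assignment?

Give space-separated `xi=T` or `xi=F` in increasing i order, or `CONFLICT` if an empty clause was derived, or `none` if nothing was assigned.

Answer: x1=F x2=T x3=T x4=T x5=F

Derivation:
unit clause [2] forces x2=T; simplify:
  drop -2 from [-1, -2, -5] -> [-1, -5]
  drop -2 from [-2, -3, -1] -> [-3, -1]
  satisfied 1 clause(s); 7 remain; assigned so far: [2]
unit clause [3] forces x3=T; simplify:
  drop -3 from [-3, -5] -> [-5]
  drop -3 from [-3, -1] -> [-1]
  satisfied 1 clause(s); 6 remain; assigned so far: [2, 3]
unit clause [-5] forces x5=F; simplify:
  drop 5 from [4, 5, 1] -> [4, 1]
  drop 5 from [5, 4] -> [4]
  satisfied 2 clause(s); 4 remain; assigned so far: [2, 3, 5]
unit clause [4] forces x4=T; simplify:
  drop -4 from [-4, -1] -> [-1]
  satisfied 2 clause(s); 2 remain; assigned so far: [2, 3, 4, 5]
unit clause [-1] forces x1=F; simplify:
  satisfied 2 clause(s); 0 remain; assigned so far: [1, 2, 3, 4, 5]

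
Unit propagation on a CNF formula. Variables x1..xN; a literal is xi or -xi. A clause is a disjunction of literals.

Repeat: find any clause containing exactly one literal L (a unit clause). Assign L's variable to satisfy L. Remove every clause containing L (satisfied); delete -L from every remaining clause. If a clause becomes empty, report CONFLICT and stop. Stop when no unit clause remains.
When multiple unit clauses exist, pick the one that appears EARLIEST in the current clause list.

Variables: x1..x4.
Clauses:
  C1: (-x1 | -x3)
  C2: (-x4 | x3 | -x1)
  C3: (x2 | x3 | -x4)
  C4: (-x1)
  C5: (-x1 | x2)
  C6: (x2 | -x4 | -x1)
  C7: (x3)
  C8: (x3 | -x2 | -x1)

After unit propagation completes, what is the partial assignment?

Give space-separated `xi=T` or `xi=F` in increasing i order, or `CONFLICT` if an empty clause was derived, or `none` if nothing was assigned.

Answer: x1=F x3=T

Derivation:
unit clause [-1] forces x1=F; simplify:
  satisfied 6 clause(s); 2 remain; assigned so far: [1]
unit clause [3] forces x3=T; simplify:
  satisfied 2 clause(s); 0 remain; assigned so far: [1, 3]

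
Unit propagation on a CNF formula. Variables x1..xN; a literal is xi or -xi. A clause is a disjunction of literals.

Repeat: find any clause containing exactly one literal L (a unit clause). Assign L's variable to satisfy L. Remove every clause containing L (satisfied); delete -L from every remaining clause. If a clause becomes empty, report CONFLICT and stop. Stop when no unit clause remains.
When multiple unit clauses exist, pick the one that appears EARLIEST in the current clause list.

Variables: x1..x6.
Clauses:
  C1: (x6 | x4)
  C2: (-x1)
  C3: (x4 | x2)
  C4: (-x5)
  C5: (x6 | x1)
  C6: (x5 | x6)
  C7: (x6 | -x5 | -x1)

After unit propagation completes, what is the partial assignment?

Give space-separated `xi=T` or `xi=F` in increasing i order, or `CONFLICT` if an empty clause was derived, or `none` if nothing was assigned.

unit clause [-1] forces x1=F; simplify:
  drop 1 from [6, 1] -> [6]
  satisfied 2 clause(s); 5 remain; assigned so far: [1]
unit clause [-5] forces x5=F; simplify:
  drop 5 from [5, 6] -> [6]
  satisfied 1 clause(s); 4 remain; assigned so far: [1, 5]
unit clause [6] forces x6=T; simplify:
  satisfied 3 clause(s); 1 remain; assigned so far: [1, 5, 6]

Answer: x1=F x5=F x6=T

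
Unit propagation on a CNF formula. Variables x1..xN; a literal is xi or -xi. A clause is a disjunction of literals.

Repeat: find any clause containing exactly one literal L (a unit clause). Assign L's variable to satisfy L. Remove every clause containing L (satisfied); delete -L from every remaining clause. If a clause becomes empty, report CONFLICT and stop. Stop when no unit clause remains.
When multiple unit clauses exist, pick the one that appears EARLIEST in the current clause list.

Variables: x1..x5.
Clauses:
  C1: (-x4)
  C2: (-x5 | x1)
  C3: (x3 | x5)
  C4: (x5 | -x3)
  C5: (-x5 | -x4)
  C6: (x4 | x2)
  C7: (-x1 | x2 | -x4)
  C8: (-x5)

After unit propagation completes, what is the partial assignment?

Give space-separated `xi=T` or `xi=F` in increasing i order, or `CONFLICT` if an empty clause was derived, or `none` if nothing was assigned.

unit clause [-4] forces x4=F; simplify:
  drop 4 from [4, 2] -> [2]
  satisfied 3 clause(s); 5 remain; assigned so far: [4]
unit clause [2] forces x2=T; simplify:
  satisfied 1 clause(s); 4 remain; assigned so far: [2, 4]
unit clause [-5] forces x5=F; simplify:
  drop 5 from [3, 5] -> [3]
  drop 5 from [5, -3] -> [-3]
  satisfied 2 clause(s); 2 remain; assigned so far: [2, 4, 5]
unit clause [3] forces x3=T; simplify:
  drop -3 from [-3] -> [] (empty!)
  satisfied 1 clause(s); 1 remain; assigned so far: [2, 3, 4, 5]
CONFLICT (empty clause)

Answer: CONFLICT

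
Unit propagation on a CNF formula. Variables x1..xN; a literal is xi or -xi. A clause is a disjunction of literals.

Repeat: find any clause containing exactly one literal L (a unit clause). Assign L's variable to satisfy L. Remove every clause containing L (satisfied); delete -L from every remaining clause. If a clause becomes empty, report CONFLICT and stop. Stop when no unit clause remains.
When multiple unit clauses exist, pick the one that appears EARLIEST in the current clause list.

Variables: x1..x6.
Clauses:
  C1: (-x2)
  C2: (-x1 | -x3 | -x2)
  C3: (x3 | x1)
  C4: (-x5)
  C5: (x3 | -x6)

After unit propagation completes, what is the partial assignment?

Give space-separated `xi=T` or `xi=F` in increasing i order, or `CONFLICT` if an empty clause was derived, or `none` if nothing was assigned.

Answer: x2=F x5=F

Derivation:
unit clause [-2] forces x2=F; simplify:
  satisfied 2 clause(s); 3 remain; assigned so far: [2]
unit clause [-5] forces x5=F; simplify:
  satisfied 1 clause(s); 2 remain; assigned so far: [2, 5]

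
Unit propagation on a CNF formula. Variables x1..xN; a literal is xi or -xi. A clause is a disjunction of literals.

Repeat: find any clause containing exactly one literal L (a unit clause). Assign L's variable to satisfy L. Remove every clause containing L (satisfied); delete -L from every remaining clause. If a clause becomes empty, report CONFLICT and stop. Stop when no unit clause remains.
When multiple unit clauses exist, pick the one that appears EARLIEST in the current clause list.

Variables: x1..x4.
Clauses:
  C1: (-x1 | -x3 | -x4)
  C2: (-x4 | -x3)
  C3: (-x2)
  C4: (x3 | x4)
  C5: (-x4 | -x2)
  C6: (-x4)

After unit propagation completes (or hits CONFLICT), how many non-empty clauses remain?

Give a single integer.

Answer: 0

Derivation:
unit clause [-2] forces x2=F; simplify:
  satisfied 2 clause(s); 4 remain; assigned so far: [2]
unit clause [-4] forces x4=F; simplify:
  drop 4 from [3, 4] -> [3]
  satisfied 3 clause(s); 1 remain; assigned so far: [2, 4]
unit clause [3] forces x3=T; simplify:
  satisfied 1 clause(s); 0 remain; assigned so far: [2, 3, 4]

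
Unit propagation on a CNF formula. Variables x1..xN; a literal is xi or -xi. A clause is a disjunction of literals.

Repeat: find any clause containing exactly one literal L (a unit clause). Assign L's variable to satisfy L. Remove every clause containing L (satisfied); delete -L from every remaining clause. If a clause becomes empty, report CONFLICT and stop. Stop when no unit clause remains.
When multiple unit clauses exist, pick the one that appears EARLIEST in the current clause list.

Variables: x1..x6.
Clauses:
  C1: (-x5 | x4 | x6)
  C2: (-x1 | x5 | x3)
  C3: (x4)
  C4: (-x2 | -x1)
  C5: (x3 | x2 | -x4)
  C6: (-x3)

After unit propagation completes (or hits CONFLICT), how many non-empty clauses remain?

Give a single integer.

Answer: 0

Derivation:
unit clause [4] forces x4=T; simplify:
  drop -4 from [3, 2, -4] -> [3, 2]
  satisfied 2 clause(s); 4 remain; assigned so far: [4]
unit clause [-3] forces x3=F; simplify:
  drop 3 from [-1, 5, 3] -> [-1, 5]
  drop 3 from [3, 2] -> [2]
  satisfied 1 clause(s); 3 remain; assigned so far: [3, 4]
unit clause [2] forces x2=T; simplify:
  drop -2 from [-2, -1] -> [-1]
  satisfied 1 clause(s); 2 remain; assigned so far: [2, 3, 4]
unit clause [-1] forces x1=F; simplify:
  satisfied 2 clause(s); 0 remain; assigned so far: [1, 2, 3, 4]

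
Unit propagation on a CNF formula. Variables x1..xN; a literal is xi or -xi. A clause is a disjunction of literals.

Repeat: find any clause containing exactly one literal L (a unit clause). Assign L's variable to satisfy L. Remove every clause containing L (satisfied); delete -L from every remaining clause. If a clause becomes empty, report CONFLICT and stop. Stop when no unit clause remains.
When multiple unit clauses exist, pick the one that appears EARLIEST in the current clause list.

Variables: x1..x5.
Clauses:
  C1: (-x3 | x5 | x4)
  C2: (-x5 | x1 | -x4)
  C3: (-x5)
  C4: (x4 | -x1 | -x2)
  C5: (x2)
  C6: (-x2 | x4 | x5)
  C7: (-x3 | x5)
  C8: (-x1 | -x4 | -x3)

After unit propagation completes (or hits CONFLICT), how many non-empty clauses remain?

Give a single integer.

unit clause [-5] forces x5=F; simplify:
  drop 5 from [-3, 5, 4] -> [-3, 4]
  drop 5 from [-2, 4, 5] -> [-2, 4]
  drop 5 from [-3, 5] -> [-3]
  satisfied 2 clause(s); 6 remain; assigned so far: [5]
unit clause [2] forces x2=T; simplify:
  drop -2 from [4, -1, -2] -> [4, -1]
  drop -2 from [-2, 4] -> [4]
  satisfied 1 clause(s); 5 remain; assigned so far: [2, 5]
unit clause [4] forces x4=T; simplify:
  drop -4 from [-1, -4, -3] -> [-1, -3]
  satisfied 3 clause(s); 2 remain; assigned so far: [2, 4, 5]
unit clause [-3] forces x3=F; simplify:
  satisfied 2 clause(s); 0 remain; assigned so far: [2, 3, 4, 5]

Answer: 0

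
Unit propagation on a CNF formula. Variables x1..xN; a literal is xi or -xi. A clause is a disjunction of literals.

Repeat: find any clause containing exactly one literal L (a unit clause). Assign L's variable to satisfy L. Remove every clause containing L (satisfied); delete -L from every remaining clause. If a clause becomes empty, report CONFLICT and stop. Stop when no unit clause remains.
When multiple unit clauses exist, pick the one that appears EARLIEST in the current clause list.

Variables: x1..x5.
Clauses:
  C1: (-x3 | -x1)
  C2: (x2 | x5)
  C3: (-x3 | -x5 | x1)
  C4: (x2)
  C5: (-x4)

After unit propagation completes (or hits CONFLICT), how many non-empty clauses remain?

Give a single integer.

Answer: 2

Derivation:
unit clause [2] forces x2=T; simplify:
  satisfied 2 clause(s); 3 remain; assigned so far: [2]
unit clause [-4] forces x4=F; simplify:
  satisfied 1 clause(s); 2 remain; assigned so far: [2, 4]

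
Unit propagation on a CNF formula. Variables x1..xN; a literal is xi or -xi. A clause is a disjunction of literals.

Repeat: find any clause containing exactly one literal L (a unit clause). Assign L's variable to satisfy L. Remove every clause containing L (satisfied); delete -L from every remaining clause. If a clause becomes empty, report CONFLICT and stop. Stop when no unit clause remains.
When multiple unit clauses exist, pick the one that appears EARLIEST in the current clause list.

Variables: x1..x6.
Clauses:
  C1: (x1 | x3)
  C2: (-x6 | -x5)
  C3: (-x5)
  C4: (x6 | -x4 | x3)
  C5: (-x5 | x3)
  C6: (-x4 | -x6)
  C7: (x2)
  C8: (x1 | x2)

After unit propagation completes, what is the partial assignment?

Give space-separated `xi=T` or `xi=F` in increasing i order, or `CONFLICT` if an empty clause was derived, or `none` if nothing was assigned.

Answer: x2=T x5=F

Derivation:
unit clause [-5] forces x5=F; simplify:
  satisfied 3 clause(s); 5 remain; assigned so far: [5]
unit clause [2] forces x2=T; simplify:
  satisfied 2 clause(s); 3 remain; assigned so far: [2, 5]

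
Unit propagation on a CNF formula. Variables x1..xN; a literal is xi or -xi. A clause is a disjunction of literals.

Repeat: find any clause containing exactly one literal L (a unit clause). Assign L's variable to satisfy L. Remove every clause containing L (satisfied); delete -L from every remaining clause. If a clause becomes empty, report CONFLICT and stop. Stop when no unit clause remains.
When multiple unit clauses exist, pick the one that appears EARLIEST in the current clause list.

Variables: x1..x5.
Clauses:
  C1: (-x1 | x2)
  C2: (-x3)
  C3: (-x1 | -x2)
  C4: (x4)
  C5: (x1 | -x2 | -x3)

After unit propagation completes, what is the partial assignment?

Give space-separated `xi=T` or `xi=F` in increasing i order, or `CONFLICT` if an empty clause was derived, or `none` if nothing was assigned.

unit clause [-3] forces x3=F; simplify:
  satisfied 2 clause(s); 3 remain; assigned so far: [3]
unit clause [4] forces x4=T; simplify:
  satisfied 1 clause(s); 2 remain; assigned so far: [3, 4]

Answer: x3=F x4=T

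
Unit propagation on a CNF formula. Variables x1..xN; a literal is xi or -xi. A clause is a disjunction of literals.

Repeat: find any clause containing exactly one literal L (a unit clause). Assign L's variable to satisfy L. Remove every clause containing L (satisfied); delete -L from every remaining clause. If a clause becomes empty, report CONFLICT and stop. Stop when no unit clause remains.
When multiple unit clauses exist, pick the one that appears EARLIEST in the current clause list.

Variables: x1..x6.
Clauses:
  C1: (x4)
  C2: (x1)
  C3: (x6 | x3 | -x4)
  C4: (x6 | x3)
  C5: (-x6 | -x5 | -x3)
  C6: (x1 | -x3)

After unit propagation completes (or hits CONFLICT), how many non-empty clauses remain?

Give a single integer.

unit clause [4] forces x4=T; simplify:
  drop -4 from [6, 3, -4] -> [6, 3]
  satisfied 1 clause(s); 5 remain; assigned so far: [4]
unit clause [1] forces x1=T; simplify:
  satisfied 2 clause(s); 3 remain; assigned so far: [1, 4]

Answer: 3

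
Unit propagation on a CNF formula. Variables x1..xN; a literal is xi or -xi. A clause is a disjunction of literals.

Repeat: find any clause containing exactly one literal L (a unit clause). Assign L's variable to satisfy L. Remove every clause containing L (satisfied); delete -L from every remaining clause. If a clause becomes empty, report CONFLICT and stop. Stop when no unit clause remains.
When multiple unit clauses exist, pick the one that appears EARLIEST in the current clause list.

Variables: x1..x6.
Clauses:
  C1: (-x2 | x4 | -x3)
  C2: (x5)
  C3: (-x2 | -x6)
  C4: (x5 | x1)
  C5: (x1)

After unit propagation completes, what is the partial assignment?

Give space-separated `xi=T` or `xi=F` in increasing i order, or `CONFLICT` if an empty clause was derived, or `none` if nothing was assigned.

Answer: x1=T x5=T

Derivation:
unit clause [5] forces x5=T; simplify:
  satisfied 2 clause(s); 3 remain; assigned so far: [5]
unit clause [1] forces x1=T; simplify:
  satisfied 1 clause(s); 2 remain; assigned so far: [1, 5]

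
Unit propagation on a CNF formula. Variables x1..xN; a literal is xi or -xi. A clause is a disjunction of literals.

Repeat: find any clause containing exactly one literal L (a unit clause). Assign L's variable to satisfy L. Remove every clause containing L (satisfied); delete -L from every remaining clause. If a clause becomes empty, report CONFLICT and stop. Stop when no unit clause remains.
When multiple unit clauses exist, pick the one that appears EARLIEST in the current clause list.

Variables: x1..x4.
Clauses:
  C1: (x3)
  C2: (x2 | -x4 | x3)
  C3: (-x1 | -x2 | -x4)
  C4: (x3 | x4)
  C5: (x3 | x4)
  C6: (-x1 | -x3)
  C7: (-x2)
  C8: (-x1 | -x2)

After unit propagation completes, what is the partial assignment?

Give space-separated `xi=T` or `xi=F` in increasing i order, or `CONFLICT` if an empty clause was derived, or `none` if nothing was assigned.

Answer: x1=F x2=F x3=T

Derivation:
unit clause [3] forces x3=T; simplify:
  drop -3 from [-1, -3] -> [-1]
  satisfied 4 clause(s); 4 remain; assigned so far: [3]
unit clause [-1] forces x1=F; simplify:
  satisfied 3 clause(s); 1 remain; assigned so far: [1, 3]
unit clause [-2] forces x2=F; simplify:
  satisfied 1 clause(s); 0 remain; assigned so far: [1, 2, 3]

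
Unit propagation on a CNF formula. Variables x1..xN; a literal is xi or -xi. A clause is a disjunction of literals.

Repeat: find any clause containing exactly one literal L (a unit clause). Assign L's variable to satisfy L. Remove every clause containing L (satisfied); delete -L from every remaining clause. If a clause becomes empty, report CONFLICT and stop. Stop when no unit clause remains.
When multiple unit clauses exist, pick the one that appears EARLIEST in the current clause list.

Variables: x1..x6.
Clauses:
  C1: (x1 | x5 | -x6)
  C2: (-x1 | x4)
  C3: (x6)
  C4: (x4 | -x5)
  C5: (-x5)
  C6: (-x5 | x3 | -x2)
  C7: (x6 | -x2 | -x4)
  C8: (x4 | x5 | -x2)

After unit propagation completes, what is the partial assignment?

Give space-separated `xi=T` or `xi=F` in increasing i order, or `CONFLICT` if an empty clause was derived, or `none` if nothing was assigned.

unit clause [6] forces x6=T; simplify:
  drop -6 from [1, 5, -6] -> [1, 5]
  satisfied 2 clause(s); 6 remain; assigned so far: [6]
unit clause [-5] forces x5=F; simplify:
  drop 5 from [1, 5] -> [1]
  drop 5 from [4, 5, -2] -> [4, -2]
  satisfied 3 clause(s); 3 remain; assigned so far: [5, 6]
unit clause [1] forces x1=T; simplify:
  drop -1 from [-1, 4] -> [4]
  satisfied 1 clause(s); 2 remain; assigned so far: [1, 5, 6]
unit clause [4] forces x4=T; simplify:
  satisfied 2 clause(s); 0 remain; assigned so far: [1, 4, 5, 6]

Answer: x1=T x4=T x5=F x6=T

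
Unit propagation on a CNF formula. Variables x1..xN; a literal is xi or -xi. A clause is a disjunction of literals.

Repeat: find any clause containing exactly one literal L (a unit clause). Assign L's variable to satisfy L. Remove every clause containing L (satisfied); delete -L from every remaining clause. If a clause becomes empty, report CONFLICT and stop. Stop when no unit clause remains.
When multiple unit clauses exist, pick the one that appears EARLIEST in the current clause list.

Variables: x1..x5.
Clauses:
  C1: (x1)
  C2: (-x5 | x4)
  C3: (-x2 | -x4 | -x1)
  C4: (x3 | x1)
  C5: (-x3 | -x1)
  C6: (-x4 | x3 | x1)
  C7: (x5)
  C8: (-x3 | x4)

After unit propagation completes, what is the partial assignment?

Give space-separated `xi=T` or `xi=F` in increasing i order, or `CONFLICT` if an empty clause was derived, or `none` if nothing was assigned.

unit clause [1] forces x1=T; simplify:
  drop -1 from [-2, -4, -1] -> [-2, -4]
  drop -1 from [-3, -1] -> [-3]
  satisfied 3 clause(s); 5 remain; assigned so far: [1]
unit clause [-3] forces x3=F; simplify:
  satisfied 2 clause(s); 3 remain; assigned so far: [1, 3]
unit clause [5] forces x5=T; simplify:
  drop -5 from [-5, 4] -> [4]
  satisfied 1 clause(s); 2 remain; assigned so far: [1, 3, 5]
unit clause [4] forces x4=T; simplify:
  drop -4 from [-2, -4] -> [-2]
  satisfied 1 clause(s); 1 remain; assigned so far: [1, 3, 4, 5]
unit clause [-2] forces x2=F; simplify:
  satisfied 1 clause(s); 0 remain; assigned so far: [1, 2, 3, 4, 5]

Answer: x1=T x2=F x3=F x4=T x5=T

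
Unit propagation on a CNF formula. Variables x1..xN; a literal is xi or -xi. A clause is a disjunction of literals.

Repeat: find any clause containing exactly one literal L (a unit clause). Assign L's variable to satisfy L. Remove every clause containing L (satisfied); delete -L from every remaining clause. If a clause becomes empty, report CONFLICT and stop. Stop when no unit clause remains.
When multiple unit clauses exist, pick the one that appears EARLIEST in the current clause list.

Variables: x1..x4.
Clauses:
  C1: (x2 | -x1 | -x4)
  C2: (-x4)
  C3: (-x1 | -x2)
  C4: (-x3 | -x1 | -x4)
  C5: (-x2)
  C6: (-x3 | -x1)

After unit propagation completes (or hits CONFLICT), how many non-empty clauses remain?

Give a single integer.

Answer: 1

Derivation:
unit clause [-4] forces x4=F; simplify:
  satisfied 3 clause(s); 3 remain; assigned so far: [4]
unit clause [-2] forces x2=F; simplify:
  satisfied 2 clause(s); 1 remain; assigned so far: [2, 4]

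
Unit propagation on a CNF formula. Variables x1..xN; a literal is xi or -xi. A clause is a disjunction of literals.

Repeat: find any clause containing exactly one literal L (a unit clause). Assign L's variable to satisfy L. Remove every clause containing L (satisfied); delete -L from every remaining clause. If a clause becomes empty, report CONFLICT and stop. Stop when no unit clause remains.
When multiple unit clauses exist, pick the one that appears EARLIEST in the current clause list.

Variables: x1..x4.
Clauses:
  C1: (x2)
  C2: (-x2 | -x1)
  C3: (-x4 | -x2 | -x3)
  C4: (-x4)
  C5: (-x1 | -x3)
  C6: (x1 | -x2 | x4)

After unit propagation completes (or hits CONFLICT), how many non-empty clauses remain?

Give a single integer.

unit clause [2] forces x2=T; simplify:
  drop -2 from [-2, -1] -> [-1]
  drop -2 from [-4, -2, -3] -> [-4, -3]
  drop -2 from [1, -2, 4] -> [1, 4]
  satisfied 1 clause(s); 5 remain; assigned so far: [2]
unit clause [-1] forces x1=F; simplify:
  drop 1 from [1, 4] -> [4]
  satisfied 2 clause(s); 3 remain; assigned so far: [1, 2]
unit clause [-4] forces x4=F; simplify:
  drop 4 from [4] -> [] (empty!)
  satisfied 2 clause(s); 1 remain; assigned so far: [1, 2, 4]
CONFLICT (empty clause)

Answer: 0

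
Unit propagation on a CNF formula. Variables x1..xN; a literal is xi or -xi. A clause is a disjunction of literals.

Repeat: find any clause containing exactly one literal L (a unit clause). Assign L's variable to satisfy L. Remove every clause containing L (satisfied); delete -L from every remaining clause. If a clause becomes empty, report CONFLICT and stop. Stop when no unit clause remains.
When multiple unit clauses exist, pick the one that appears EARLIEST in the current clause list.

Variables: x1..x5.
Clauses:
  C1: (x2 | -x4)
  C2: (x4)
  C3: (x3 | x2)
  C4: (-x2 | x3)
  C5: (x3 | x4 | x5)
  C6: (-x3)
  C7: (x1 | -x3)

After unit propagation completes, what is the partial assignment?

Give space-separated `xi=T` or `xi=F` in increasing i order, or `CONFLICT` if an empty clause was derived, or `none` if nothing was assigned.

Answer: CONFLICT

Derivation:
unit clause [4] forces x4=T; simplify:
  drop -4 from [2, -4] -> [2]
  satisfied 2 clause(s); 5 remain; assigned so far: [4]
unit clause [2] forces x2=T; simplify:
  drop -2 from [-2, 3] -> [3]
  satisfied 2 clause(s); 3 remain; assigned so far: [2, 4]
unit clause [3] forces x3=T; simplify:
  drop -3 from [-3] -> [] (empty!)
  drop -3 from [1, -3] -> [1]
  satisfied 1 clause(s); 2 remain; assigned so far: [2, 3, 4]
CONFLICT (empty clause)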